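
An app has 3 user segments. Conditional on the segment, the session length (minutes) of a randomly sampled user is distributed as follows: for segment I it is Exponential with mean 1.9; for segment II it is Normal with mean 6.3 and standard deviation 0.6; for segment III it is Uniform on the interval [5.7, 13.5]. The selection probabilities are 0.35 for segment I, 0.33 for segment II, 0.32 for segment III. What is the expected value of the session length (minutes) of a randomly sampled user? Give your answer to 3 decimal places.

Component means — I: 1.9; II: 6.3; III: 9.6.
E[X] = 0.35·1.9 + 0.33·6.3 + 0.32·9.6 = 5.816.

5.816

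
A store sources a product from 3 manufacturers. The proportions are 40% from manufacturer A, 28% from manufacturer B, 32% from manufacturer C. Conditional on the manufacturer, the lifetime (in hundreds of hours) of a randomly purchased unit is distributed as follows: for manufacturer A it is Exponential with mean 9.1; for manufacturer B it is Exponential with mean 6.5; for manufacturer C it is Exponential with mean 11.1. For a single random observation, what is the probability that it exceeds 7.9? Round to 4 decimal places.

Conditional on each manufacturer, P(X > 7.9): A: 0.419735; B: 0.296596; C: 0.490803.
By total probability, P(X > 7.9) = 0.4·0.419735 + 0.28·0.296596 + 0.32·0.490803 = 0.407998.

0.4080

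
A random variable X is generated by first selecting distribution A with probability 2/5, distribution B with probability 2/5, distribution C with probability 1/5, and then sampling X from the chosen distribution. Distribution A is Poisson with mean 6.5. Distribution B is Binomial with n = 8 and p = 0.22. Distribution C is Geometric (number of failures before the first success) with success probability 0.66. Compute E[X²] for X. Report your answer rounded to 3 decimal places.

21.497

For each component E[X²] = Var + (mean)², giving A: 48.75; B: 4.4704; C: 1.04591.
Overall E[X²] = 0.4·48.75 + 0.4·4.4704 + 0.2·1.04591 = 21.4973.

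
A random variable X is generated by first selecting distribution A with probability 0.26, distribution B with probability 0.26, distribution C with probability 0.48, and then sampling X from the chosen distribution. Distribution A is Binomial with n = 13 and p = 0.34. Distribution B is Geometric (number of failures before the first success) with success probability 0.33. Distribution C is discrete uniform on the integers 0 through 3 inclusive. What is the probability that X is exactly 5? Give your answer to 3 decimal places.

Conditional on each component, P(X = 5): A: 0.210535; B: 0.0445541; C: 0.
By total probability, P(X = 5) = 0.26·0.210535 + 0.26·0.0445541 + 0.48·0 = 0.0663232.

0.066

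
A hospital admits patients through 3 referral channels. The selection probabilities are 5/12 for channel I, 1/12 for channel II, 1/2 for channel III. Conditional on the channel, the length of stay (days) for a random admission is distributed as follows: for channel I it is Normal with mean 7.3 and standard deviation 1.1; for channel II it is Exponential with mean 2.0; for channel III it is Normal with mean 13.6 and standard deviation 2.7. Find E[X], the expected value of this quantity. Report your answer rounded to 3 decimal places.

Component means — I: 7.3; II: 2; III: 13.6.
E[X] = 0.416667·7.3 + 0.0833333·2 + 0.5·13.6 = 10.0083.

10.008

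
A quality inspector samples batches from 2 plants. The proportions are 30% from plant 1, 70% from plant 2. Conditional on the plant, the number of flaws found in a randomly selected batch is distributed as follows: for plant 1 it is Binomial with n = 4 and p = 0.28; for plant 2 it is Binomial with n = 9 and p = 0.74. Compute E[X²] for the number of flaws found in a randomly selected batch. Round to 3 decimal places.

For each component E[X²] = Var + (mean)², giving 1: 2.0608; 2: 46.0872.
Overall E[X²] = 0.3·2.0608 + 0.7·46.0872 = 32.8793.

32.879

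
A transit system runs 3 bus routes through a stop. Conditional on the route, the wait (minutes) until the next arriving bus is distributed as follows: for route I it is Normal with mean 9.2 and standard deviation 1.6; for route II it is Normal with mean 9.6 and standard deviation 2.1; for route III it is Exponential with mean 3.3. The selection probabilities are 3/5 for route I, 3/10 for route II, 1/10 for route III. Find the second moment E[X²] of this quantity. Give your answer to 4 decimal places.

For each component E[X²] = Var + (mean)², giving I: 87.2; II: 96.57; III: 21.78.
Overall E[X²] = 0.6·87.2 + 0.3·96.57 + 0.1·21.78 = 83.469.

83.4690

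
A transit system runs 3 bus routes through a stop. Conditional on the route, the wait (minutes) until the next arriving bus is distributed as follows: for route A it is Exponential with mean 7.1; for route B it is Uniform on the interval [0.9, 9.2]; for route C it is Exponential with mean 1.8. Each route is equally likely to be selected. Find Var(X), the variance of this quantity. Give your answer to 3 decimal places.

Per component, A: μ=7.1, E[X²]=100.82; B: μ=5.05, E[X²]=31.2433; C: μ=1.8, E[X²]=6.48.
E[X] = 0.333333·7.1 + 0.333333·5.05 + 0.333333·1.8 = 4.65.
E[X²] = 0.333333·100.82 + 0.333333·31.2433 + 0.333333·6.48 = 46.1811.
Var(X) = E[X²] − (E[X])² = 46.1811 − 21.6225 = 24.5586.

24.559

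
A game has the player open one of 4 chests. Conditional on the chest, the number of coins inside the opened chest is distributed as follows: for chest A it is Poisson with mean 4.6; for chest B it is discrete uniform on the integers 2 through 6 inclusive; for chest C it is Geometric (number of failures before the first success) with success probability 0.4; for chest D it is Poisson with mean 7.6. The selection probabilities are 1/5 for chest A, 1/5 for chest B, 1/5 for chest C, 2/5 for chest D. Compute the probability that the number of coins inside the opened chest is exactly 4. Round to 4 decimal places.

0.1157

Conditional on each chest, P(X = 4): A: 0.187528; B: 0.2; C: 0.05184; D: 0.0695673.
By total probability, P(X = 4) = 0.2·0.187528 + 0.2·0.2 + 0.2·0.05184 + 0.4·0.0695673 = 0.1157.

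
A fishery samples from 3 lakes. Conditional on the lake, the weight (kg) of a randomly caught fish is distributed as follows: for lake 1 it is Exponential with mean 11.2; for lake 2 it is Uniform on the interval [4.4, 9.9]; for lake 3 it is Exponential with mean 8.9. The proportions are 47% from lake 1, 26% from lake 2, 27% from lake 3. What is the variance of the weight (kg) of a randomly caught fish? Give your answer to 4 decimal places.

83.8896

Per component, 1: μ=11.2, E[X²]=250.88; 2: μ=7.15, E[X²]=53.6433; 3: μ=8.9, E[X²]=158.42.
E[X] = 0.47·11.2 + 0.26·7.15 + 0.27·8.9 = 9.526.
E[X²] = 0.47·250.88 + 0.26·53.6433 + 0.27·158.42 = 174.634.
Var(X) = E[X²] − (E[X])² = 174.634 − 90.7447 = 83.8896.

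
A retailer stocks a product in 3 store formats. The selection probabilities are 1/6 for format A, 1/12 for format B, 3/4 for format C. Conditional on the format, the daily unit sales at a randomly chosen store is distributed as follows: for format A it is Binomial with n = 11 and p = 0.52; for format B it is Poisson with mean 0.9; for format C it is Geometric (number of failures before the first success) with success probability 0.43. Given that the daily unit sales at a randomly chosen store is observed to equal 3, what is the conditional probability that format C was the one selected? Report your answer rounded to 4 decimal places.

Likelihoods P(X=3 | ·): A: 0.0653768; B: 0.0493982; C: 0.079633.
Posterior ∝ prior × likelihood. Numerator for C: 0.75·0.079633 = 0.0597247.
Normalizing constant: 0.166667·0.0653768 + 0.0833333·0.0493982 + 0.75·0.079633 = 0.0747374.
P(C | observation) = 0.0597247 / 0.0747374 = 0.799128.

0.7991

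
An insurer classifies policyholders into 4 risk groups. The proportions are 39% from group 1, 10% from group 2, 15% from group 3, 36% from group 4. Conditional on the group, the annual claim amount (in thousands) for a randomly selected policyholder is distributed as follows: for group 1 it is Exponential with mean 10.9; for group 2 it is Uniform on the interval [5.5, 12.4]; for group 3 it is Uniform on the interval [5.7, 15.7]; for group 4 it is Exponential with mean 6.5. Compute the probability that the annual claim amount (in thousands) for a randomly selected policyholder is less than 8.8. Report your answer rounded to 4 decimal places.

0.5774

Conditional on each group, P(X < 8.8): 1: 0.553957; 2: 0.478261; 3: 0.31; 4: 0.741755.
By total probability, P(X < 8.8) = 0.39·0.553957 + 0.1·0.478261 + 0.15·0.31 + 0.36·0.741755 = 0.577401.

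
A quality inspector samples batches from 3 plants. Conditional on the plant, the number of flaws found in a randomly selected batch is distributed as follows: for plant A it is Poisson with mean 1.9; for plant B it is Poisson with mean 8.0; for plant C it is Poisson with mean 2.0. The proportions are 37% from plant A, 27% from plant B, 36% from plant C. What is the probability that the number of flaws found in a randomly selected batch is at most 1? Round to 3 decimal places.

0.307

Conditional on each plant, P(X ≤ 1): A: 0.433749; B: 0.00301916; C: 0.406006.
By total probability, P(X ≤ 1) = 0.37·0.433749 + 0.27·0.00301916 + 0.36·0.406006 = 0.307464.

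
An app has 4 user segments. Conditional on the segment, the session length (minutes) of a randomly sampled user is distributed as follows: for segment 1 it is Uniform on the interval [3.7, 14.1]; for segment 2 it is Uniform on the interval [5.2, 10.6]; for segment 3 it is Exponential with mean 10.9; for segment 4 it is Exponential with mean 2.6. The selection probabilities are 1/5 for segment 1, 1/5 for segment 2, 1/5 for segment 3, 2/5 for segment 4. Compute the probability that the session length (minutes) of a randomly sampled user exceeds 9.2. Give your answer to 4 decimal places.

Conditional on each segment, P(X > 9.2): 1: 0.471154; 2: 0.259259; 3: 0.429971; 4: 0.029058.
By total probability, P(X > 9.2) = 0.2·0.471154 + 0.2·0.259259 + 0.2·0.429971 + 0.4·0.029058 = 0.2437.

0.2437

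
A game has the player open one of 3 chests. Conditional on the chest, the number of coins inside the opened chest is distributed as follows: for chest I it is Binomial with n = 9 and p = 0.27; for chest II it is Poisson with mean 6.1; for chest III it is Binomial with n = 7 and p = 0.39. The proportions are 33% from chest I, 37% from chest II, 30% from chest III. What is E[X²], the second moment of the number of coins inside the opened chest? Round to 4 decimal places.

21.2942

For each component E[X²] = Var + (mean)², giving I: 7.6788; II: 43.31; III: 9.1182.
Overall E[X²] = 0.33·7.6788 + 0.37·43.31 + 0.3·9.1182 = 21.2942.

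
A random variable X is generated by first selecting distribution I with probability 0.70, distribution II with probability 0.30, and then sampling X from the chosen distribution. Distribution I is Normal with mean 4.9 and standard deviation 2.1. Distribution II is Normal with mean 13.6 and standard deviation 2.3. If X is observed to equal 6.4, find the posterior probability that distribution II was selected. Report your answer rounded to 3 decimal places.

Likelihoods f(6.4 | ·): I: 0.147198; II: 0.00129188.
Posterior ∝ prior × likelihood. Numerator for II: 0.3·0.00129188 = 0.000387563.
Normalizing constant: 0.7·0.147198 + 0.3·0.00129188 = 0.103426.
P(II | observation) = 0.000387563 / 0.103426 = 0.00374725.

0.004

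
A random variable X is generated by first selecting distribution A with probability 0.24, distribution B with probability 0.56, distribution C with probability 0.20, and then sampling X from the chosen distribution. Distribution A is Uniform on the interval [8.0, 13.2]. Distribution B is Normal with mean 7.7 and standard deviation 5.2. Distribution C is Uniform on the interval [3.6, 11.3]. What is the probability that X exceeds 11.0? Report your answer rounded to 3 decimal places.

Conditional on each component, P(X > 11.0): A: 0.423077; B: 0.26284; C: 0.038961.
By total probability, P(X > 11.0) = 0.24·0.423077 + 0.56·0.26284 + 0.2·0.038961 = 0.256521.

0.257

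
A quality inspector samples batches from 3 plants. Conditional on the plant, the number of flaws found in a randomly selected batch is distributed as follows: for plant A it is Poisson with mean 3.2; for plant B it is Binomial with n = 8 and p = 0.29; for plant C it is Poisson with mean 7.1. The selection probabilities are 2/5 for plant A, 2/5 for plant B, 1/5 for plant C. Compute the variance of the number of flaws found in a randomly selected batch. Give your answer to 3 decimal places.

Per component, A: μ=3.2, E[X²]=13.44; B: μ=2.32, E[X²]=7.0296; C: μ=7.1, E[X²]=57.51.
E[X] = 0.4·3.2 + 0.4·2.32 + 0.2·7.1 = 3.628.
E[X²] = 0.4·13.44 + 0.4·7.0296 + 0.2·57.51 = 19.6898.
Var(X) = E[X²] − (E[X])² = 19.6898 − 13.1624 = 6.52746.

6.527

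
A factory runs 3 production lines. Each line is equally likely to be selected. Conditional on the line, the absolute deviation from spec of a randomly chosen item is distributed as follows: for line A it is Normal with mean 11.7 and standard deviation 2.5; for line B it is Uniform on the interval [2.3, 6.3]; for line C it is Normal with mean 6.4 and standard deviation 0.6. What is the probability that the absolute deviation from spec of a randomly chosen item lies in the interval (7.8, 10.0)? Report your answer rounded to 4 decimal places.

Conditional on each line, P(7.8 < X < 10.0): A: 0.188872; B: 0; C: 0.00981533.
By total probability, P(7.8 < X < 10.0) = 0.333333·0.188872 + 0.333333·0 + 0.333333·0.00981533 = 0.0662292.

0.0662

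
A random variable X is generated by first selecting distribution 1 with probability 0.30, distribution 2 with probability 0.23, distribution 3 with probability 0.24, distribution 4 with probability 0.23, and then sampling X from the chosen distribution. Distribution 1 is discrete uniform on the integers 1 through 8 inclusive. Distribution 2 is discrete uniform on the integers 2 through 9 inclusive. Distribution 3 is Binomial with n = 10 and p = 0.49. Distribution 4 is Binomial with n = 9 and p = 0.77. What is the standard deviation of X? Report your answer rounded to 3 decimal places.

Per component, 1: μ=4.5, E[X²]=25.5; 2: μ=5.5, E[X²]=35.5; 3: μ=4.9, E[X²]=26.509; 4: μ=6.93, E[X²]=49.6188.
E[X] = 0.3·4.5 + 0.23·5.5 + 0.24·4.9 + 0.23·6.93 = 5.3849.
E[X²] = 0.3·25.5 + 0.23·35.5 + 0.24·26.509 + 0.23·49.6188 = 33.5895.
Var(X) = E[X²] − (E[X])² = 33.5895 − 28.9971 = 4.59234.
SD(X) = √4.59234 = 2.14297.

2.143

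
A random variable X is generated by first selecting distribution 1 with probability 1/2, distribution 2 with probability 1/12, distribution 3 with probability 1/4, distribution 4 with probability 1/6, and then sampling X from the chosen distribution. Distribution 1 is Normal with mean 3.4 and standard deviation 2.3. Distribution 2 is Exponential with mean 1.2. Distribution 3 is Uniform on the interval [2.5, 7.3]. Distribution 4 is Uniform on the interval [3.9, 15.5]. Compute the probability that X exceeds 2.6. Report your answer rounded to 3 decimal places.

Conditional on each component, P(X > 2.6): 1: 0.636015; 2: 0.114559; 3: 0.979167; 4: 1.
By total probability, P(X > 2.6) = 0.5·0.636015 + 0.0833333·0.114559 + 0.25·0.979167 + 0.166667·1 = 0.739012.

0.739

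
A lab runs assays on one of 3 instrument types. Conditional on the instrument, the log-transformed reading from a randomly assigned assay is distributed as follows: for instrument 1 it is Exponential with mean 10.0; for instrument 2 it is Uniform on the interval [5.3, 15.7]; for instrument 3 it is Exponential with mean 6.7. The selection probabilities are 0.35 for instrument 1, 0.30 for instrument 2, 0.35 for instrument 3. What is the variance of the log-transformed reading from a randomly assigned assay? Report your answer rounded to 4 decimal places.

Per component, 1: μ=10, E[X²]=200; 2: μ=10.5, E[X²]=119.263; 3: μ=6.7, E[X²]=89.78.
E[X] = 0.35·10 + 0.3·10.5 + 0.35·6.7 = 8.995.
E[X²] = 0.35·200 + 0.3·119.263 + 0.35·89.78 = 137.202.
Var(X) = E[X²] − (E[X])² = 137.202 − 80.91 = 56.292.

56.2920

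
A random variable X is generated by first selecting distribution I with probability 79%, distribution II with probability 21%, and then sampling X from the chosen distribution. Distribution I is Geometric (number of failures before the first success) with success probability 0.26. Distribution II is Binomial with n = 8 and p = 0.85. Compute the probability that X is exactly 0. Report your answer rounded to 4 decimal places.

0.2054

Conditional on each component, P(X = 0): I: 0.26; II: 2.56289e-07.
By total probability, P(X = 0) = 0.79·0.26 + 0.21·2.56289e-07 = 0.2054.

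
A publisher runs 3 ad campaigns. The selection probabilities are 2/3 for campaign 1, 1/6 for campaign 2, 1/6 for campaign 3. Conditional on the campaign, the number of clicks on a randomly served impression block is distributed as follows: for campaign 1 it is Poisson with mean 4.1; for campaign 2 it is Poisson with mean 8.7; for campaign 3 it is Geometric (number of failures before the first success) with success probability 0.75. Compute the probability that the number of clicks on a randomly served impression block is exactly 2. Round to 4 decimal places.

Conditional on each campaign, P(X = 2): 1: 0.139293; 2: 0.00630444; 3: 0.046875.
By total probability, P(X = 2) = 0.666667·0.139293 + 0.166667·0.00630444 + 0.166667·0.046875 = 0.101725.

0.1017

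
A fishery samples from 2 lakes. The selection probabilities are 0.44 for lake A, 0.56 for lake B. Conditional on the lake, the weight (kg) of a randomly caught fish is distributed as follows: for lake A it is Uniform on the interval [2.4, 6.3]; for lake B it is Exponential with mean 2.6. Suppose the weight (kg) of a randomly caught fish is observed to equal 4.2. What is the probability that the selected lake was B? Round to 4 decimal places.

0.2751

Likelihoods f(4.2 | ·): A: 0.25641; B: 0.076467.
Posterior ∝ prior × likelihood. Numerator for B: 0.56·0.076467 = 0.0428215.
Normalizing constant: 0.44·0.25641 + 0.56·0.076467 = 0.155642.
P(B | observation) = 0.0428215 / 0.155642 = 0.275128.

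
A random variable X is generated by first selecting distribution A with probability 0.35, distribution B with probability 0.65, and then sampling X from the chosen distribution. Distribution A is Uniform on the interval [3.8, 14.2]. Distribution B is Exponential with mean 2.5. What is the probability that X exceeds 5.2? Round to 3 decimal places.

0.384

Conditional on each component, P(X > 5.2): A: 0.865385; B: 0.12493.
By total probability, P(X > 5.2) = 0.35·0.865385 + 0.65·0.12493 = 0.384089.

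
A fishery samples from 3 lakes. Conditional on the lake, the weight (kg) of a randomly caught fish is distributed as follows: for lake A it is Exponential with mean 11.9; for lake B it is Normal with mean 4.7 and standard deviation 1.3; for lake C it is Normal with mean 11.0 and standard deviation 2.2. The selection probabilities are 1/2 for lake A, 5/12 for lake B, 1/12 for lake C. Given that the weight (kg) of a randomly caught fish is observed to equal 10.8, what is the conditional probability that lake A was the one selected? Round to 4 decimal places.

Likelihoods f(10.8 | ·): A: 0.0339081; B: 5.08011e-06; C: 0.18059.
Posterior ∝ prior × likelihood. Numerator for A: 0.5·0.0339081 = 0.016954.
Normalizing constant: 0.5·0.0339081 + 0.416667·5.08011e-06 + 0.0833333·0.18059 = 0.0320053.
P(A | observation) = 0.016954 / 0.0320053 = 0.529726.

0.5297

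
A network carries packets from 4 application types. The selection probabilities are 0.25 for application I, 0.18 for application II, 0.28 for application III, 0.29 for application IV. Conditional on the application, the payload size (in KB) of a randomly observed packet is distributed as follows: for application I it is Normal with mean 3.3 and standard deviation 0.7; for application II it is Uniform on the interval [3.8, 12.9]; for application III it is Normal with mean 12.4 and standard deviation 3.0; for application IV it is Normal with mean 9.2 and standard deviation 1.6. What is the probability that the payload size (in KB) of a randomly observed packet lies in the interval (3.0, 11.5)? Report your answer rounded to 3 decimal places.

Conditional on each application, P(3.0 < X < 11.5): I: 0.665882; II: 0.846154; III: 0.381224; IV: 0.924659.
By total probability, P(3.0 < X < 11.5) = 0.25·0.665882 + 0.18·0.846154 + 0.28·0.381224 + 0.29·0.924659 = 0.693672.

0.694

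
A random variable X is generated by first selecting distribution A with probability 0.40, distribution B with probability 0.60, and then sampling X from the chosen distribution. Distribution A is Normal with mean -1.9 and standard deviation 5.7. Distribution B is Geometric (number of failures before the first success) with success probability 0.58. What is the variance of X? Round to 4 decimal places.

Per component, A: μ=-1.9, E[X²]=36.1; B: μ=0.724138, E[X²]=1.77289.
E[X] = 0.4·-1.9 + 0.6·0.724138 = -0.325517.
E[X²] = 0.4·36.1 + 0.6·1.77289 = 15.5037.
Var(X) = E[X²] − (E[X])² = 15.5037 − 0.105961 = 15.3978.

15.3978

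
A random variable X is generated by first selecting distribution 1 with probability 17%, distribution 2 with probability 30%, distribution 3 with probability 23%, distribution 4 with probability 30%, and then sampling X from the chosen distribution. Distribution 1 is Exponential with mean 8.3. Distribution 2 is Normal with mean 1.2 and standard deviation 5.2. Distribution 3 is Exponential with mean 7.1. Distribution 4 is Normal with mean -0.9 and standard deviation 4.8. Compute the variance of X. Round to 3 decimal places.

52.488

Per component, 1: μ=8.3, E[X²]=137.78; 2: μ=1.2, E[X²]=28.48; 3: μ=7.1, E[X²]=100.82; 4: μ=-0.9, E[X²]=23.85.
E[X] = 0.17·8.3 + 0.3·1.2 + 0.23·7.1 + 0.3·-0.9 = 3.134.
E[X²] = 0.17·137.78 + 0.3·28.48 + 0.23·100.82 + 0.3·23.85 = 62.3102.
Var(X) = E[X²] − (E[X])² = 62.3102 − 9.82196 = 52.4882.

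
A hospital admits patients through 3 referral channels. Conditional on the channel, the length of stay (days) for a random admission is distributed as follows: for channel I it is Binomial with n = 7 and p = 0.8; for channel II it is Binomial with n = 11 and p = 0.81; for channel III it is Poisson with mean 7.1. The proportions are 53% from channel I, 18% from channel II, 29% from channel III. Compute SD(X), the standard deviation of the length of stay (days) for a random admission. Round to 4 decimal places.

2.1259

Per component, I: μ=5.6, E[X²]=32.48; II: μ=8.91, E[X²]=81.081; III: μ=7.1, E[X²]=57.51.
E[X] = 0.53·5.6 + 0.18·8.91 + 0.29·7.1 = 6.6308.
E[X²] = 0.53·32.48 + 0.18·81.081 + 0.29·57.51 = 48.4869.
Var(X) = E[X²] − (E[X])² = 48.4869 − 43.9675 = 4.51937.
SD(X) = √4.51937 = 2.12588.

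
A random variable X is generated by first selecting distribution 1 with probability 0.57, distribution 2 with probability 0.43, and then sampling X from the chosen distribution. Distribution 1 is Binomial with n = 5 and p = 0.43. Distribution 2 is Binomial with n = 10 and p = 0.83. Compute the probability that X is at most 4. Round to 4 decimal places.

Conditional on each component, P(X ≤ 4): 1: 0.985299; 2: 0.00270979.
By total probability, P(X ≤ 4) = 0.57·0.985299 + 0.43·0.00270979 = 0.562786.

0.5628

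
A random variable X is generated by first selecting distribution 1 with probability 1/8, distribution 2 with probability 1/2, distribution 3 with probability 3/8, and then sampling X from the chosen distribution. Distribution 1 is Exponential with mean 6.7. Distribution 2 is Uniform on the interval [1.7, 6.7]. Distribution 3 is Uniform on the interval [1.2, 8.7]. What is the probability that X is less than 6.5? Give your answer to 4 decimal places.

0.8226

Conditional on each component, P(X < 6.5): 1: 0.620974; 2: 0.96; 3: 0.706667.
By total probability, P(X < 6.5) = 0.125·0.620974 + 0.5·0.96 + 0.375·0.706667 = 0.822622.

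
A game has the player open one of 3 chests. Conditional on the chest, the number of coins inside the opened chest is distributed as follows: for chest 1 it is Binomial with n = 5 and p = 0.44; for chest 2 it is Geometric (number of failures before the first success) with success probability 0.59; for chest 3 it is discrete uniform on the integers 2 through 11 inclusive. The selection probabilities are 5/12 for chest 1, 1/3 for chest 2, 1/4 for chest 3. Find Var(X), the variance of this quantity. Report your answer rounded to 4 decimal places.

8.0174

Per component, 1: μ=2.2, E[X²]=6.072; 2: μ=0.694915, E[X²]=1.66073; 3: μ=6.5, E[X²]=50.5.
E[X] = 0.416667·2.2 + 0.333333·0.694915 + 0.25·6.5 = 2.77331.
E[X²] = 0.416667·6.072 + 0.333333·1.66073 + 0.25·50.5 = 15.7086.
Var(X) = E[X²] − (E[X])² = 15.7086 − 7.69122 = 8.01736.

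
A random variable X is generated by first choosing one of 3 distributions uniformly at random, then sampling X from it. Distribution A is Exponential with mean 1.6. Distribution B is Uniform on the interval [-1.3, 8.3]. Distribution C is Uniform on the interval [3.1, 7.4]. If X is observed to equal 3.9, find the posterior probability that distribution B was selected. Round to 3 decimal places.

0.266

Likelihoods f(3.9 | ·): A: 0.0546119; B: 0.104167; C: 0.232558.
Posterior ∝ prior × likelihood. Numerator for B: 0.333333·0.104167 = 0.0347222.
Normalizing constant: 0.333333·0.0546119 + 0.333333·0.104167 + 0.333333·0.232558 = 0.130446.
P(B | observation) = 0.0347222 / 0.130446 = 0.266182.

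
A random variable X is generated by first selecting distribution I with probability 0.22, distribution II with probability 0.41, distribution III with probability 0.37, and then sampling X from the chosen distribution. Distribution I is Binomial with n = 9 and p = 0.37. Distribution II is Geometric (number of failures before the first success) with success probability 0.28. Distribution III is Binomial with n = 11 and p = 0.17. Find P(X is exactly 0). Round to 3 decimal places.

Conditional on each component, P(X = 0): I: 0.0156338; II: 0.28; III: 0.128783.
By total probability, P(X = 0) = 0.22·0.0156338 + 0.41·0.28 + 0.37·0.128783 = 0.165889.

0.166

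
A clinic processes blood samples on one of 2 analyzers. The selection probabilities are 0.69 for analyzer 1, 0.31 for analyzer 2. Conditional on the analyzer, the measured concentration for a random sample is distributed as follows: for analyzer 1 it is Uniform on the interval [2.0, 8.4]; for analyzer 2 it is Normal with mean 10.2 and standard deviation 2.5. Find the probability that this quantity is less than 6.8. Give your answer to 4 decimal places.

Conditional on each analyzer, P(X < 6.8): 1: 0.75; 2: 0.086915.
By total probability, P(X < 6.8) = 0.69·0.75 + 0.31·0.086915 = 0.544444.

0.5444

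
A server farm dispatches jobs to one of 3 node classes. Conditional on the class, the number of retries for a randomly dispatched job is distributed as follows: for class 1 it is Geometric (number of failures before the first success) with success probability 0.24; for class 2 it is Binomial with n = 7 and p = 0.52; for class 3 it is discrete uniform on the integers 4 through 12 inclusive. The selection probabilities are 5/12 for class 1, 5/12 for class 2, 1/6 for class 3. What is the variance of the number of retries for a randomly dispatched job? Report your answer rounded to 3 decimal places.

10.318

Per component, 1: μ=3.16667, E[X²]=23.2222; 2: μ=3.64, E[X²]=14.9968; 3: μ=8, E[X²]=70.6667.
E[X] = 0.416667·3.16667 + 0.416667·3.64 + 0.166667·8 = 4.16944.
E[X²] = 0.416667·23.2222 + 0.416667·14.9968 + 0.166667·70.6667 = 27.7024.
Var(X) = E[X²] − (E[X])² = 27.7024 − 17.3843 = 10.3181.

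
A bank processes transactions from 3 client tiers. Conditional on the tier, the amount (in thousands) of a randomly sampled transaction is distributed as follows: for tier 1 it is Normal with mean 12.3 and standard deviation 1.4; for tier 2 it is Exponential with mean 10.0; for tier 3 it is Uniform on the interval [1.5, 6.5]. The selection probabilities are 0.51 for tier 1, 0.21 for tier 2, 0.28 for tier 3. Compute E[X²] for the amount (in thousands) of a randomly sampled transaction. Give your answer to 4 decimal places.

For each component E[X²] = Var + (mean)², giving 1: 153.25; 2: 200; 3: 18.0833.
Overall E[X²] = 0.51·153.25 + 0.21·200 + 0.28·18.0833 = 125.221.

125.2208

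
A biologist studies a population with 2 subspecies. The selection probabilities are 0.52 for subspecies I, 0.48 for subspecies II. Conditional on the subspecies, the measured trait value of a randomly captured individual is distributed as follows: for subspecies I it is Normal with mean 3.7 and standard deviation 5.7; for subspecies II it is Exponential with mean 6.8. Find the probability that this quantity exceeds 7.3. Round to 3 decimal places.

0.301

Conditional on each subspecies, P(X > 7.3): I: 0.263831; II: 0.3418.
By total probability, P(X > 7.3) = 0.52·0.263831 + 0.48·0.3418 = 0.301256.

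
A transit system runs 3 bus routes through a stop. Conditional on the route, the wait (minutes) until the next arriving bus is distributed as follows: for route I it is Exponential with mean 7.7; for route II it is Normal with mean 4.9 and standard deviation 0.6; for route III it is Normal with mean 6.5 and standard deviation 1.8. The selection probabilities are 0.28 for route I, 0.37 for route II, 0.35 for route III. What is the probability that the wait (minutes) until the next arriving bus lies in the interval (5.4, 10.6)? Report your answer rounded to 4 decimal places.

Conditional on each route, P(5.4 < X < 10.6): I: 0.243511; II: 0.202328; III: 0.718067.
By total probability, P(5.4 < X < 10.6) = 0.28·0.243511 + 0.37·0.202328 + 0.35·0.718067 = 0.394368.

0.3944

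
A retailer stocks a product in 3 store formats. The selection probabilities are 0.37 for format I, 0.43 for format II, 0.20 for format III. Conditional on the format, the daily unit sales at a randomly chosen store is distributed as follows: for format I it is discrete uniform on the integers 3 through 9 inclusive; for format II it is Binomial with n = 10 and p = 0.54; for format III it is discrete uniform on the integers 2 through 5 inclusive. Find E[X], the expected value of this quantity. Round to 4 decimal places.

Component means — I: 6; II: 5.4; III: 3.5.
E[X] = 0.37·6 + 0.43·5.4 + 0.2·3.5 = 5.242.

5.2420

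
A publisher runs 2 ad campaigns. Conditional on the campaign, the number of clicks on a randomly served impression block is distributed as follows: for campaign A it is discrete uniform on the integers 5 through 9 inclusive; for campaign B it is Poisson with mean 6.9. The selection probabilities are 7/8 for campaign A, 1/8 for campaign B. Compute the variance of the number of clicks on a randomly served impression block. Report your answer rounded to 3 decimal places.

Per component, A: μ=7, E[X²]=51; B: μ=6.9, E[X²]=54.51.
E[X] = 0.875·7 + 0.125·6.9 = 6.9875.
E[X²] = 0.875·51 + 0.125·54.51 = 51.4387.
Var(X) = E[X²] − (E[X])² = 51.4387 − 48.8252 = 2.61359.

2.614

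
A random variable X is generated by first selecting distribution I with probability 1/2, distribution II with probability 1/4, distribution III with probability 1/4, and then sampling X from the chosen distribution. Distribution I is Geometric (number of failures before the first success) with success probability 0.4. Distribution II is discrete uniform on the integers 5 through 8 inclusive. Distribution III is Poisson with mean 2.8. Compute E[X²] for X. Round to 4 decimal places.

For each component E[X²] = Var + (mean)², giving I: 6; II: 43.5; III: 10.64.
Overall E[X²] = 0.5·6 + 0.25·43.5 + 0.25·10.64 = 16.535.

16.5350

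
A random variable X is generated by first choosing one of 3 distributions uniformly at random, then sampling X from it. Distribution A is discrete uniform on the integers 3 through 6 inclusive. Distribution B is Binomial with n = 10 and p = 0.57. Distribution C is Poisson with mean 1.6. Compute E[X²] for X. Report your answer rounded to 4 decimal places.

20.2003

For each component E[X²] = Var + (mean)², giving A: 21.5; B: 34.941; C: 4.16.
Overall E[X²] = 0.333333·21.5 + 0.333333·34.941 + 0.333333·4.16 = 20.2003.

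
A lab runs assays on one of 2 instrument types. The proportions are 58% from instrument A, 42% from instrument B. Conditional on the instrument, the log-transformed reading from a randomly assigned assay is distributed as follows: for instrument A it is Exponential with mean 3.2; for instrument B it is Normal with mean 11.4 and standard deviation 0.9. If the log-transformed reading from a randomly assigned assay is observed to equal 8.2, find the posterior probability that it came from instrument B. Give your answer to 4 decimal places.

0.0234

Likelihoods f(8.2 | ·): A: 0.0240974; B: 0.000797072.
Posterior ∝ prior × likelihood. Numerator for B: 0.42·0.000797072 = 0.00033477.
Normalizing constant: 0.58·0.0240974 + 0.42·0.000797072 = 0.0143113.
P(B | observation) = 0.00033477 / 0.0143113 = 0.0233921.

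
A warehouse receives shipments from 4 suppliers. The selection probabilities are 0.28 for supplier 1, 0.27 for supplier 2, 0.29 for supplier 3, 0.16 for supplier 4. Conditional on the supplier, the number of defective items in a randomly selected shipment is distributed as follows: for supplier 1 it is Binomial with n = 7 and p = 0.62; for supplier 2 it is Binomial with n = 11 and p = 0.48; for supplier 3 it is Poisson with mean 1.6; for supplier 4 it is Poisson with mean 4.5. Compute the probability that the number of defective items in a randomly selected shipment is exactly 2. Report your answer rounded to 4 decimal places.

0.1204

Conditional on each supplier, P(X = 2): 1: 0.0639618; 2: 0.035227; 3: 0.258428; 4: 0.112479.
By total probability, P(X = 2) = 0.28·0.0639618 + 0.27·0.035227 + 0.29·0.258428 + 0.16·0.112479 = 0.120361.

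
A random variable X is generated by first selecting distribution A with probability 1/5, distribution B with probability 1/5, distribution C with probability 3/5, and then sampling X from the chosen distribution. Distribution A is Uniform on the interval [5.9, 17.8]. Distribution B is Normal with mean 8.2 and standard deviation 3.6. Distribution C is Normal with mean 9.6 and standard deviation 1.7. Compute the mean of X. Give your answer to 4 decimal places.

Component means — A: 11.85; B: 8.2; C: 9.6.
E[X] = 0.2·11.85 + 0.2·8.2 + 0.6·9.6 = 9.77.

9.7700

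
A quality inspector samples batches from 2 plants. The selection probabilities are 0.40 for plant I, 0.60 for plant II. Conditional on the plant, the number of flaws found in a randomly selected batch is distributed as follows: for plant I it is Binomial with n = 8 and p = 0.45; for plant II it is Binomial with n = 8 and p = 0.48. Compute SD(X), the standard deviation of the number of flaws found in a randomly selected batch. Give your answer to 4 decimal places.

1.4156

Per component, I: μ=3.6, E[X²]=14.94; II: μ=3.84, E[X²]=16.7424.
E[X] = 0.4·3.6 + 0.6·3.84 = 3.744.
E[X²] = 0.4·14.94 + 0.6·16.7424 = 16.0214.
Var(X) = E[X²] − (E[X])² = 16.0214 − 14.0175 = 2.0039.
SD(X) = √2.0039 = 1.41559.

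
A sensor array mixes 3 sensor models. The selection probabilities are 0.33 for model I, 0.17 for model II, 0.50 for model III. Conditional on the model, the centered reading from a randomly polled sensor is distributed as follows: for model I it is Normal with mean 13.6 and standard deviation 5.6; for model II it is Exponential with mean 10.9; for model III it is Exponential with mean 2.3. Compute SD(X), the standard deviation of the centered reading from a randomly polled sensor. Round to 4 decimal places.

Per component, I: μ=13.6, E[X²]=216.32; II: μ=10.9, E[X²]=237.62; III: μ=2.3, E[X²]=10.58.
E[X] = 0.33·13.6 + 0.17·10.9 + 0.5·2.3 = 7.491.
E[X²] = 0.33·216.32 + 0.17·237.62 + 0.5·10.58 = 117.071.
Var(X) = E[X²] − (E[X])² = 117.071 − 56.1151 = 60.9559.
SD(X) = √60.9559 = 7.80743.

7.8074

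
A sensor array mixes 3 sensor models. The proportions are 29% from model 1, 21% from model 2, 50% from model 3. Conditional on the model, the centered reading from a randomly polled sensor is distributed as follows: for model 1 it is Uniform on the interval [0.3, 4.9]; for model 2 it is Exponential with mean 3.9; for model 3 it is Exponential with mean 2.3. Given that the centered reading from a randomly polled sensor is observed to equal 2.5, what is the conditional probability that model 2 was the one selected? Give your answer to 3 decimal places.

0.172

Likelihoods f(2.5 | ·): 1: 0.217391; 2: 0.135065; 3: 0.146627.
Posterior ∝ prior × likelihood. Numerator for 2: 0.21·0.135065 = 0.0283636.
Normalizing constant: 0.29·0.217391 + 0.21·0.135065 + 0.5·0.146627 = 0.16472.
P(2 | observation) = 0.0283636 / 0.16472 = 0.172192.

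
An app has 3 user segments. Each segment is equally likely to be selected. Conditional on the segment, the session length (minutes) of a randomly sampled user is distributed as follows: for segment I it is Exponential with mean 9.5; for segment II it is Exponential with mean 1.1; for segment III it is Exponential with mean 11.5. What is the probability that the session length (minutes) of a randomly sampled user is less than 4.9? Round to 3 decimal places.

0.579

Conditional on each segment, P(X < 4.9): I: 0.402971; II: 0.988374; III: 0.34694.
By total probability, P(X < 4.9) = 0.333333·0.402971 + 0.333333·0.988374 + 0.333333·0.34694 = 0.579429.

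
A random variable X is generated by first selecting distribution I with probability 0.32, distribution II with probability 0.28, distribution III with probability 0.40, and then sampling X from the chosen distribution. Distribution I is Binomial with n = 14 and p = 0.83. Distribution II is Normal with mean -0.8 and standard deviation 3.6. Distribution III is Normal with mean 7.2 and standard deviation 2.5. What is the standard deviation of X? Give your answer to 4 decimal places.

Per component, I: μ=11.62, E[X²]=137; II: μ=-0.8, E[X²]=13.6; III: μ=7.2, E[X²]=58.09.
E[X] = 0.32·11.62 + 0.28·-0.8 + 0.4·7.2 = 6.3744.
E[X²] = 0.32·137 + 0.28·13.6 + 0.4·58.09 = 70.8839.
Var(X) = E[X²] − (E[X])² = 70.8839 − 40.633 = 30.251.
SD(X) = √30.251 = 5.50009.

5.5001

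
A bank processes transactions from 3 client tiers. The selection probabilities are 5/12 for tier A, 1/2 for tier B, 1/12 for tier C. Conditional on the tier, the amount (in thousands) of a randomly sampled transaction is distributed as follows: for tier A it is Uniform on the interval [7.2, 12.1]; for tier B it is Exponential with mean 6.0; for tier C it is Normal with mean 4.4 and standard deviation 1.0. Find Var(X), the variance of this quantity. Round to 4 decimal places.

Per component, A: μ=9.65, E[X²]=95.1233; B: μ=6, E[X²]=72; C: μ=4.4, E[X²]=20.36.
E[X] = 0.416667·9.65 + 0.5·6 + 0.0833333·4.4 = 7.3875.
E[X²] = 0.416667·95.1233 + 0.5·72 + 0.0833333·20.36 = 77.3314.
Var(X) = E[X²] − (E[X])² = 77.3314 − 54.5752 = 22.7562.

22.7562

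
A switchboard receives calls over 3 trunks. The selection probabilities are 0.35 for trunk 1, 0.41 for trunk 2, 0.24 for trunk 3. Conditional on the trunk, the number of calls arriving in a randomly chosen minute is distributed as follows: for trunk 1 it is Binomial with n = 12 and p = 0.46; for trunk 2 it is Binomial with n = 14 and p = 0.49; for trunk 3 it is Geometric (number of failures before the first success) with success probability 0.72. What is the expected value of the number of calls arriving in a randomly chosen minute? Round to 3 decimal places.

Component means — 1: 5.52; 2: 6.86; 3: 0.388889.
E[X] = 0.35·5.52 + 0.41·6.86 + 0.24·0.388889 = 4.83793.

4.838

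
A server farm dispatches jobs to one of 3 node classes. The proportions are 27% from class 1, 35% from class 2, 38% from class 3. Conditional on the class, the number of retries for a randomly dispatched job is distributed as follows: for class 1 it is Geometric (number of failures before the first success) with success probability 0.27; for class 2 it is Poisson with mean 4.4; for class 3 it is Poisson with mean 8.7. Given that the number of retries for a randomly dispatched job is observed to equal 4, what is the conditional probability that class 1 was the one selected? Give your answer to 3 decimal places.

0.201

Likelihoods P(X=4 | ·): 1: 0.0766753; 2: 0.191736; 3: 0.0397653.
Posterior ∝ prior × likelihood. Numerator for 1: 0.27·0.0766753 = 0.0207023.
Normalizing constant: 0.27·0.0766753 + 0.35·0.191736 + 0.38·0.0397653 = 0.102921.
P(1 | observation) = 0.0207023 / 0.102921 = 0.201148.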